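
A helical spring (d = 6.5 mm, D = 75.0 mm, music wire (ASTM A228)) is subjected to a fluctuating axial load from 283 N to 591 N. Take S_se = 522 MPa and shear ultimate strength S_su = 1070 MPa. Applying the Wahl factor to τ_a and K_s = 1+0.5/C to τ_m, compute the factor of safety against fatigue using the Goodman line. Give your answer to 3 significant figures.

1.90

C = D/d = 75.0/6.5 = 11.5385; K_W = (4C−1)/(4C−4)+0.615/C = 1.1245; K_s = 1+0.5/C = 1.0433
F_a = (F_max−F_min)/2 = 154 N; F_m = (F_max+F_min)/2 = 437 N
τ_a = K_W·8F_aD/(πd³) = 1.1245 × 107.1 = 120.43 MPa
τ_m = K_s·8F_mD/(πd³) = 1.0433 × 303.91 = 317.08 MPa
Goodman: 1/n_f = τ_a/S_se + τ_m/S_su = 120.43/522 + 317.08/1070 = 0.23071 + 0.29633 = 0.52704
n_f = 1/0.52704 = 1.897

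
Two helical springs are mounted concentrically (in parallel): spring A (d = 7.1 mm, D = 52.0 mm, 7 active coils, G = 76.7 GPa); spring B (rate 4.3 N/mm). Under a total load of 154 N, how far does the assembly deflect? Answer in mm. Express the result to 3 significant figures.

k_A = Gd⁴/(8D³N_a) = (76.7×10³)(7.1⁴)/(8·52.0³·7) = 24.753 N/mm
Parallel: k_eq = 24.753 + 4.3 = 29.053 N/mm
δ = F/k_eq = 154/29.053 = 5.3006 mm

5.30 mm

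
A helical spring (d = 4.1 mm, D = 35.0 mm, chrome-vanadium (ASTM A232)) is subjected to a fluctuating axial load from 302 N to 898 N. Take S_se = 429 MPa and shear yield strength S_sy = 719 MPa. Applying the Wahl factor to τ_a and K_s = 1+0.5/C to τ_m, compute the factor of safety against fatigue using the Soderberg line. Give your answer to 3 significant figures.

C = D/d = 35.0/4.1 = 8.5366; K_W = (4C−1)/(4C−4)+0.615/C = 1.1716; K_s = 1+0.5/C = 1.0586
F_a = (F_max−F_min)/2 = 298 N; F_m = (F_max+F_min)/2 = 600 N
τ_a = K_W·8F_aD/(πd³) = 1.1716 × 385.37 = 451.48 MPa
τ_m = K_s·8F_mD/(πd³) = 1.0586 × 775.9 = 821.35 MPa
Soderberg: 1/n_f = τ_a/S_se + τ_m/S_sy = 451.48/429 + 821.35/719 = 1.05240 + 1.14235 = 2.1947
n_f = 1/2.1947 = 0.4556

0.456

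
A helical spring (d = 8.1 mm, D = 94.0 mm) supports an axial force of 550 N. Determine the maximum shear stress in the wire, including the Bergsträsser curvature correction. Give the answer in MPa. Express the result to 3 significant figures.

276 MPa

Spring index C = D/d = 94.0/8.1 = 11.6049
K_B = (4C+2)/(4C−3) = 48.420/43.420 = 1.1152
τ₀ = 8FD/(πd³) = 8·550·94.0/(π·8.1³) = 413600/1669.6 = 247.73 MPa
τ_max = K·τ₀ = 1.1152 × 247.73 = 276.26 MPa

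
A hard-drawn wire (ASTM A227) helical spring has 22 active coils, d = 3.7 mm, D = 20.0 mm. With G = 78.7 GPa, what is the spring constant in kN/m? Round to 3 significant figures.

k = Gd⁴/(8D³N_a) = (78.7×10³ × 3.7⁴) / (8 × 20.0³ × 22)
  = 1.47496e+07 / 1.408e+06 = 10.476 N/mm

10.5 kN/m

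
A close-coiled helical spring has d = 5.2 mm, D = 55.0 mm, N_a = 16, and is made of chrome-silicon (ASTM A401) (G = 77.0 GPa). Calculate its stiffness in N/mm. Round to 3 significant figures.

k = Gd⁴/(8D³N_a) = (77.0×10³ × 5.2⁴) / (8 × 55.0³ × 16)
  = 5.62994e+07 / 2.1296e+07 = 2.6437 N/mm

2.64 N/mm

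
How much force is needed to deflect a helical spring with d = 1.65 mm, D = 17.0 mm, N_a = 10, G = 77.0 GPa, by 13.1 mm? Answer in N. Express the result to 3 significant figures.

19.0 N

k = Gd⁴/(8D³N_a) = (77.0×10³)(1.65⁴)/(8·17.0³·10) = 1.4521 N/mm
F = k·δ = 1.4521 × 13.1 = 19.022 N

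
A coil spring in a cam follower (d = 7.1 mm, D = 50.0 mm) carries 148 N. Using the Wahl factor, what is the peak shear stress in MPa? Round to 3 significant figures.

63.8 MPa

Spring index C = D/d = 50.0/7.1 = 7.0423
K_W = (4C−1)/(4C−4) + 0.615/C = 27.169/24.169 + 0.0873 = 1.2115
τ₀ = 8FD/(πd³) = 8·148·50.0/(π·7.1³) = 59200/1124.4 = 52.65 MPa
τ_max = K·τ₀ = 1.2115 × 52.65 = 63.783 MPa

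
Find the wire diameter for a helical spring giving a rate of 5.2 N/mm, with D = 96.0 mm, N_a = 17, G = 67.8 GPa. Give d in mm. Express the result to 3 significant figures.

9.80 mm

d = (8D³N_a·k / G)^(1/4) = (8·96.0³·17·5.2 / (67.8×10³))^0.25
  = (9228.4)^0.25 = 9.8013 mm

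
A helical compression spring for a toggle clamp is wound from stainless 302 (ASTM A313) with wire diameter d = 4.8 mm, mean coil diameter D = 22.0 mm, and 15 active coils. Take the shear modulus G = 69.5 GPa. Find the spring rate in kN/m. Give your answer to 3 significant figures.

k = Gd⁴/(8D³N_a) = (69.5×10³ × 4.8⁴) / (8 × 22.0³ × 15)
  = 3.68935e+07 / 1.27776e+06 = 28.874 N/mm

28.9 kN/m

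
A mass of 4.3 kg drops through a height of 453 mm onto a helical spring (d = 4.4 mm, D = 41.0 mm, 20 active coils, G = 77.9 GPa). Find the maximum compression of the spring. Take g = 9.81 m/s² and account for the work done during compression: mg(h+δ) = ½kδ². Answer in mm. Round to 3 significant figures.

137 mm

k = Gd⁴/(8D³N_a) = (77.9×10³)(4.4⁴)/(8·41.0³·20) = 2.6477 N/mm
W = mg = 4.3 × 9.81 = 42.183 N
½kδ² − Wδ − Wh = 0 → δ = (W + √(W² + 2kWh))/k
δ = (42.183 + √(1779.4 + 101191))/2.6477 = (42.183 + 320.89)/2.6477 = 137.13 mm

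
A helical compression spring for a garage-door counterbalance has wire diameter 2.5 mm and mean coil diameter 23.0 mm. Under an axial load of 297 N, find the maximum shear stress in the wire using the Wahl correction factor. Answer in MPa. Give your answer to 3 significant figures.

Spring index C = D/d = 23.0/2.5 = 9.2000
K_W = (4C−1)/(4C−4) + 0.615/C = 35.800/32.800 + 0.0668 = 1.1583
τ₀ = 8FD/(πd³) = 8·297·23.0/(π·2.5³) = 54648/49.087 = 1113.3 MPa
τ_max = K·τ₀ = 1.1583 × 1113.3 = 1289.5 MPa

1290 MPa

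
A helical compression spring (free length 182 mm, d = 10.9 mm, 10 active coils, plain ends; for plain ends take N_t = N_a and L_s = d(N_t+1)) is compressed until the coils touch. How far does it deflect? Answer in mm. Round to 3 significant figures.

N_t = 10; L_s = 10.9·11 = 119.9 mm
δ_solid = L₀ − L_s = 182 − 119.9 = 62.1 mm

62.1 mm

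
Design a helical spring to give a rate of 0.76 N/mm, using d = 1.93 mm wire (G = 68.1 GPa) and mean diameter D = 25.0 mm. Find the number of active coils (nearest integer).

10

N_a = Gd⁴/(8D³k) = (68.1×10³ × 1.93⁴)/(8 × 25.0³ × 0.76)
    = 944879 / 95000 = 9.946 → 10 coils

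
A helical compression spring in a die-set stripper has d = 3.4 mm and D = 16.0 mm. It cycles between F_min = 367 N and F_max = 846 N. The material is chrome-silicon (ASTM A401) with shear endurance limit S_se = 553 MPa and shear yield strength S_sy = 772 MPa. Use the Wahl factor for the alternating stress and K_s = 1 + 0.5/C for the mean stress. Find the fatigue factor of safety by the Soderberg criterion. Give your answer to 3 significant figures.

0.667

C = D/d = 16.0/3.4 = 4.7059; K_W = (4C−1)/(4C−4)+0.615/C = 1.3331; K_s = 1+0.5/C = 1.1062
F_a = (F_max−F_min)/2 = 239.5 N; F_m = (F_max+F_min)/2 = 606.5 N
τ_a = K_W·8F_aD/(πd³) = 1.3331 × 248.27 = 330.96 MPa
τ_m = K_s·8F_mD/(πd³) = 1.1062 × 628.72 = 695.52 MPa
Soderberg: 1/n_f = τ_a/S_se + τ_m/S_sy = 330.96/553 + 695.52/772 = 0.59849 + 0.90093 = 1.4994
n_f = 1/1.4994 = 0.6669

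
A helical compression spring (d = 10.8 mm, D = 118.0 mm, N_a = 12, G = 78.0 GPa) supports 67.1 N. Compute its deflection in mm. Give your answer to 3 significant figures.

k = Gd⁴/(8D³N_a) = (78.0×10³)(10.8⁴)/(8·118.0³·12) = 6.7278 N/mm
δ = F/k = 67.1 / 6.7278 = 9.9736 mm

9.97 mm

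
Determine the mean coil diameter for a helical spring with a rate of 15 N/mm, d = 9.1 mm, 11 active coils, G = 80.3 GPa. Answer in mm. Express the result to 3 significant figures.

D = (Gd⁴/(8N_a·k))^(1/3) = (80.3×10³·9.1⁴/(8·11·15))^(1/3)
  = (417164)^(1/3) = 74.7198 mm

74.7 mm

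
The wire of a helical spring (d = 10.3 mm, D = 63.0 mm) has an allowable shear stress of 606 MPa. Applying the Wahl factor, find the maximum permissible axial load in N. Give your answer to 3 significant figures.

3310 N

C = D/d = 63.0/10.3 = 6.1165
K_W = (4C−1)/(4C−4) + 0.615/C = 23.466/20.466 + 0.1005 = 1.2471
τ_max = K·8FD/(πd³) → F_max = τ_allow·πd³/(8DK)
F_max = 606·π·10.3³/(8·63.0·1.2471) = 2.0803e+06/628.55 = 3309.7 N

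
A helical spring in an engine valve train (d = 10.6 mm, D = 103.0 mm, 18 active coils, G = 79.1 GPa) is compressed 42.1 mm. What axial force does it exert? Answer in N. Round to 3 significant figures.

267 N

k = Gd⁴/(8D³N_a) = (79.1×10³)(10.6⁴)/(8·103.0³·18) = 6.3464 N/mm
F = k·δ = 6.3464 × 42.1 = 267.18 N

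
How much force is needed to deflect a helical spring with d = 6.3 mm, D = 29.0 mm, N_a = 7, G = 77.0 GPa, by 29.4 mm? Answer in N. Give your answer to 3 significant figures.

k = Gd⁴/(8D³N_a) = (77.0×10³)(6.3⁴)/(8·29.0³·7) = 88.812 N/mm
F = k·δ = 88.812 × 29.4 = 2611.1 N

2610 N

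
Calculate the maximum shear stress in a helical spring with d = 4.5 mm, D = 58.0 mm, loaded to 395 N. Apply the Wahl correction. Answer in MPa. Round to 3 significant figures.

711 MPa

Spring index C = D/d = 58.0/4.5 = 12.8889
K_W = (4C−1)/(4C−4) + 0.615/C = 50.556/47.556 + 0.0477 = 1.1108
τ₀ = 8FD/(πd³) = 8·395·58.0/(π·4.5³) = 183280/286.28 = 640.22 MPa
τ_max = K·τ₀ = 1.1108 × 640.22 = 711.15 MPa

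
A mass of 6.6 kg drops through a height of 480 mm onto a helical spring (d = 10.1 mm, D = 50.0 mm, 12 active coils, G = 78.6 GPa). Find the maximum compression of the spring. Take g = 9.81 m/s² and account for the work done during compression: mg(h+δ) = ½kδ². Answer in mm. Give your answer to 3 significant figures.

k = Gd⁴/(8D³N_a) = (78.6×10³)(10.1⁴)/(8·50.0³·12) = 68.16 N/mm
W = mg = 6.6 × 9.81 = 64.746 N
½kδ² − Wδ − Wh = 0 → δ = (W + √(W² + 2kWh))/k
δ = (64.746 + √(4192 + 4.23654e+06))/68.16 = (64.746 + 2059.3)/68.16 = 31.163 mm

31.2 mm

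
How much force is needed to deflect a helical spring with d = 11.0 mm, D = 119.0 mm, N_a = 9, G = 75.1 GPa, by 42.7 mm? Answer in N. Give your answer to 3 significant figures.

k = Gd⁴/(8D³N_a) = (75.1×10³)(11.0⁴)/(8·119.0³·9) = 9.0623 N/mm
F = k·δ = 9.0623 × 42.7 = 386.96 N

387 N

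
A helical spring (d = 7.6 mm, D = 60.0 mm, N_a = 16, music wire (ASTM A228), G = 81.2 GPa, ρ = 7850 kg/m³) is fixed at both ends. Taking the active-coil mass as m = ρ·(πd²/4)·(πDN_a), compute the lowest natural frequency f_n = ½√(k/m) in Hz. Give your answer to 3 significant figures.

47.8 Hz

k = Gd⁴/(8D³N_a) = (81.2×10³)(7.6⁴)/(8·60.0³·16) = 9.7982 N/mm = 9798.2 N/m
Wire length L = πDN_a = π·60.0·16 = 3015.9 mm
m = ρ·(πd²/4)·L = 7850 × 45.365×10⁻⁶ m² × 3.0159 m = 1.074 kg
f_n = ½√(k/m) = 0.5·√(9798.2/1.074) = 0.5·√(9123) = 47.757 Hz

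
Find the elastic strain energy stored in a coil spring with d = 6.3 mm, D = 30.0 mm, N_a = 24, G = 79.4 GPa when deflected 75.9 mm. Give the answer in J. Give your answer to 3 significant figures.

69.5 J

k = Gd⁴/(8D³N_a) = (79.4×10³)(6.3⁴)/(8·30.0³·24) = 24.128 N/mm
U = ½kδ² = 0.5 × 24.128 × 75.9² = 69498 N·mm = 69.498 J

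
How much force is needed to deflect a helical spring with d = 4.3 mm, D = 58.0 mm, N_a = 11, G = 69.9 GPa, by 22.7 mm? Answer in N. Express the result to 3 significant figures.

31.6 N

k = Gd⁴/(8D³N_a) = (69.9×10³)(4.3⁴)/(8·58.0³·11) = 1.3918 N/mm
F = k·δ = 1.3918 × 22.7 = 31.594 N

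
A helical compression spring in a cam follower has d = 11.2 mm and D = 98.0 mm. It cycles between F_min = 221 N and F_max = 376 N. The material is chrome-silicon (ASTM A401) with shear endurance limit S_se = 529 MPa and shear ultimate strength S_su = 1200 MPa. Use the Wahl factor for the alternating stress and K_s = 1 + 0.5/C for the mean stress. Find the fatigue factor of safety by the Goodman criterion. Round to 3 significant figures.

C = D/d = 98.0/11.2 = 8.7500; K_W = (4C−1)/(4C−4)+0.615/C = 1.1671; K_s = 1+0.5/C = 1.0571
F_a = (F_max−F_min)/2 = 77.5 N; F_m = (F_max+F_min)/2 = 298.5 N
τ_a = K_W·8F_aD/(πd³) = 1.1671 × 13.766 = 16.066 MPa
τ_m = K_s·8F_mD/(πd³) = 1.0571 × 53.022 = 56.052 MPa
Goodman: 1/n_f = τ_a/S_se + τ_m/S_su = 16.066/529 + 56.052/1200 = 0.03037 + 0.04671 = 0.07708
n_f = 1/0.07708 = 12.97

13.0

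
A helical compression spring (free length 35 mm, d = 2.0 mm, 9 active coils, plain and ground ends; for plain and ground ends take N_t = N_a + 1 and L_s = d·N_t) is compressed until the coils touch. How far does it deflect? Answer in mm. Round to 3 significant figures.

N_t = 10; L_s = 2.0·10 = 20 mm
δ_solid = L₀ − L_s = 35 − 20 = 15 mm

15.0 mm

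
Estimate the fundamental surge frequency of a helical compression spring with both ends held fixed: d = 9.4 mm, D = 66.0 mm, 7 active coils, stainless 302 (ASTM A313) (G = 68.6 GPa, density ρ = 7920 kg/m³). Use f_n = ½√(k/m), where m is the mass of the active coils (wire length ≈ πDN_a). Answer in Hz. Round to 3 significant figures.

102 Hz

k = Gd⁴/(8D³N_a) = (68.6×10³)(9.4⁴)/(8·66.0³·7) = 33.267 N/mm = 33267 N/m
Wire length L = πDN_a = π·66.0·7 = 1451.4 mm
m = ρ·(πd²/4)·L = 7920 × 69.398×10⁻⁶ m² × 1.4514 m = 0.79774 kg
f_n = ½√(k/m) = 0.5·√(33267/0.79774) = 0.5·√(41702) = 102.1 Hz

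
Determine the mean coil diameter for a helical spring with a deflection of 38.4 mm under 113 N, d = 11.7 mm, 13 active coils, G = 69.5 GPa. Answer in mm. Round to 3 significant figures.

162 mm

Required rate k = F/δ = 113/38.4 = 2.9427 N/mm
D = (Gd⁴/(8N_a·k))^(1/3) = (69.5×10³·11.7⁴/(8·13·2.9427))^(1/3)
  = (4.25547e+06)^(1/3) = 162.0501 mm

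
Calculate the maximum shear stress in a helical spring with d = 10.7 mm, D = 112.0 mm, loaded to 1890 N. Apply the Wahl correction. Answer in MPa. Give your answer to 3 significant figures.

Spring index C = D/d = 112.0/10.7 = 10.4673
K_W = (4C−1)/(4C−4) + 0.615/C = 40.869/37.869 + 0.0588 = 1.1380
τ₀ = 8FD/(πd³) = 8·1890·112.0/(π·10.7³) = 1.69344e+06/3848.6 = 440.02 MPa
τ_max = K·τ₀ = 1.1380 × 440.02 = 500.73 MPa

501 MPa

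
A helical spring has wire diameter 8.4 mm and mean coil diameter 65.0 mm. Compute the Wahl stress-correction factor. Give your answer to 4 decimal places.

1.1908

C = D/d = 65.0/8.4 = 7.7381
K_W = (4C−1)/(4C−4) + 0.615/C = 29.952/26.952 + 0.0795 = 1.1908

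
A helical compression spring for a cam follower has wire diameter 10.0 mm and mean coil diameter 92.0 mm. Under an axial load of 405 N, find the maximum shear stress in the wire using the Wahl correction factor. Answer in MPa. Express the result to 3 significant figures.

110 MPa

Spring index C = D/d = 92.0/10.0 = 9.2000
K_W = (4C−1)/(4C−4) + 0.615/C = 35.800/32.800 + 0.0668 = 1.1583
τ₀ = 8FD/(πd³) = 8·405·92.0/(π·10.0³) = 298080/3141.6 = 94.882 MPa
τ_max = K·τ₀ = 1.1583 × 94.882 = 109.9 MPa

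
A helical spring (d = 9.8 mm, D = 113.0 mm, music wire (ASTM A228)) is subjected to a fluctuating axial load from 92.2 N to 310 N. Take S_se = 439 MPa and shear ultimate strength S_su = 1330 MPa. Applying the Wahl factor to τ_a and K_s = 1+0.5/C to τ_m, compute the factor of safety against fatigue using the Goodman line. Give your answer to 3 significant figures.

C = D/d = 113.0/9.8 = 11.5306; K_W = (4C−1)/(4C−4)+0.615/C = 1.1246; K_s = 1+0.5/C = 1.0434
F_a = (F_max−F_min)/2 = 108.9 N; F_m = (F_max+F_min)/2 = 201.1 N
τ_a = K_W·8F_aD/(πd³) = 1.1246 × 33.294 = 37.441 MPa
τ_m = K_s·8F_mD/(πd³) = 1.0434 × 61.483 = 64.149 MPa
Goodman: 1/n_f = τ_a/S_se + τ_m/S_su = 37.441/439 + 64.149/1330 = 0.08529 + 0.04823 = 0.13352
n_f = 1/0.13352 = 7.49

7.49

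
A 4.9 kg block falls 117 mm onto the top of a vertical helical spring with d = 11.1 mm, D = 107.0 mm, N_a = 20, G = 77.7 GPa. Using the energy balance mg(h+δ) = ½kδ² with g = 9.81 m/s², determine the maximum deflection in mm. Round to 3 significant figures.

k = Gd⁴/(8D³N_a) = (77.7×10³)(11.1⁴)/(8·107.0³·20) = 6.0179 N/mm
W = mg = 4.9 × 9.81 = 48.069 N
½kδ² − Wδ − Wh = 0 → δ = (W + √(W² + 2kWh))/k
δ = (48.069 + √(2310.6 + 67689.7))/6.0179 = (48.069 + 264.58)/6.0179 = 51.953 mm

52.0 mm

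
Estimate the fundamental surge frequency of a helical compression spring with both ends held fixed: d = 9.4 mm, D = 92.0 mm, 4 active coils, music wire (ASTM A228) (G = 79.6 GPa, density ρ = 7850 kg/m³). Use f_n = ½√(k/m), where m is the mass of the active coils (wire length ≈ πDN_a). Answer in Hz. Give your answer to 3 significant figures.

99.5 Hz

k = Gd⁴/(8D³N_a) = (79.6×10³)(9.4⁴)/(8·92.0³·4) = 24.941 N/mm = 24941 N/m
Wire length L = πDN_a = π·92.0·4 = 1156.1 mm
m = ρ·(πd²/4)·L = 7850 × 69.398×10⁻⁶ m² × 1.1561 m = 0.62981 kg
f_n = ½√(k/m) = 0.5·√(24941/0.62981) = 0.5·√(39600) = 99.499 Hz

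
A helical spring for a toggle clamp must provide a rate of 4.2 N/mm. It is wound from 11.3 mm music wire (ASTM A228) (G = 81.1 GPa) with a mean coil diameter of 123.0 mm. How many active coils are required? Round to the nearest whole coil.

21

N_a = Gd⁴/(8D³k) = (81.1×10³ × 11.3⁴)/(8 × 123.0³ × 4.2)
    = 1.32231e+09 / 6.25251e+07 = 21.15 → 21 coils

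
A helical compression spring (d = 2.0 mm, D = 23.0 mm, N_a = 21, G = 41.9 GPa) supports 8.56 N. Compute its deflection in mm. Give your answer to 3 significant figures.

26.1 mm

k = Gd⁴/(8D³N_a) = (41.9×10³)(2.0⁴)/(8·23.0³·21) = 0.32798 N/mm
δ = F/k = 8.56 / 0.32798 = 26.1 mm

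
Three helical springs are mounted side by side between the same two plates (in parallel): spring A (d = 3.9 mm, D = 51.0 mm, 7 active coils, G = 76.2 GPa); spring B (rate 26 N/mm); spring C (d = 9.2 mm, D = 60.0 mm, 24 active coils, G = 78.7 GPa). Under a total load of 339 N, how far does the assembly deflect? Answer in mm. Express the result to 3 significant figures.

8.08 mm

k_A = Gd⁴/(8D³N_a) = (76.2×10³)(3.9⁴)/(8·51.0³·7) = 2.3731 N/mm
k_C = Gd⁴/(8D³N_a) = (78.7×10³)(9.2⁴)/(8·60.0³·24) = 13.595 N/mm
Parallel: k_eq = 2.3731 + 26 + 13.595 = 41.968 N/mm
δ = F/k_eq = 339/41.968 = 8.0776 mm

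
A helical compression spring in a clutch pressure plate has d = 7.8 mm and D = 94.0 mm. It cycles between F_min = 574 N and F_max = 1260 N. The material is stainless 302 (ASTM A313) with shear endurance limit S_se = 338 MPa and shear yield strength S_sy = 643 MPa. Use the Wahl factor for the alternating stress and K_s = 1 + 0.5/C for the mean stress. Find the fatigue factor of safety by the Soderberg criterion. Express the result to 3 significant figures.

C = D/d = 94.0/7.8 = 12.0513; K_W = (4C−1)/(4C−4)+0.615/C = 1.1189; K_s = 1+0.5/C = 1.0415
F_a = (F_max−F_min)/2 = 343 N; F_m = (F_max+F_min)/2 = 917 N
τ_a = K_W·8F_aD/(πd³) = 1.1189 × 173.01 = 193.58 MPa
τ_m = K_s·8F_mD/(πd³) = 1.0415 × 462.54 = 481.74 MPa
Soderberg: 1/n_f = τ_a/S_se + τ_m/S_sy = 193.58/338 + 481.74/643 = 0.57273 + 0.74920 = 1.3219
n_f = 1/1.3219 = 0.7565

0.756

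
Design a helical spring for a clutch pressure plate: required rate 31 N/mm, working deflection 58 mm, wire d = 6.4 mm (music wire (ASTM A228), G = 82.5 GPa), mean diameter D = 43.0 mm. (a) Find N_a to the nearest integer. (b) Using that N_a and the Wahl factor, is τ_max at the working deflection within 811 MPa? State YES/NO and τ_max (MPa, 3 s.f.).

N_a = Gd⁴/(8D³k) = (82.5×10³)(6.4⁴)/(8·43.0³·31) = 7.02 → N_a = 7
Actual rate k = Gd⁴/(8D³·7) = 31.087 N/mm
Working load F = kδ = 31.087·58 = 1803.1 N
C = 43.0/6.4 = 6.7188; K_W = (4C−1)/(4C−4)+0.615/C = 1.2227
τ_max = K_W·8FD/(πd³) = 1.2227·753.14 = 920.85 MPa
τ_max > 811 MPa → exceeds allowable

(a) 7 coils; (b) NO, τ_max = 921 MPa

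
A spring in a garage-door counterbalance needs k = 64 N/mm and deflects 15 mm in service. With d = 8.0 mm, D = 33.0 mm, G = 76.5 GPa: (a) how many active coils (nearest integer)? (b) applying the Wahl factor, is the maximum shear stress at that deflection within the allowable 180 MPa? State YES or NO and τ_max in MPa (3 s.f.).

N_a = Gd⁴/(8D³k) = (76.5×10³)(8.0⁴)/(8·33.0³·64) = 17.03 → N_a = 17
Actual rate k = Gd⁴/(8D³·17) = 64.112 N/mm
Working load F = kδ = 64.112·15 = 961.68 N
C = 33.0/8.0 = 4.1250; K_W = (4C−1)/(4C−4)+0.615/C = 1.3891
τ_max = K_W·8FD/(πd³) = 1.3891·157.84 = 219.25 MPa
τ_max > 180 MPa → exceeds allowable

(a) 17 coils; (b) NO, τ_max = 219 MPa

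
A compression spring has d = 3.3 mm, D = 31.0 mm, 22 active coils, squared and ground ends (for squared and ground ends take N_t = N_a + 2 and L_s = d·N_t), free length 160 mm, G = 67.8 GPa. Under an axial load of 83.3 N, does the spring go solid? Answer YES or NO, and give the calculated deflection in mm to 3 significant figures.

NO, δ = 54.3 mm

k = Gd⁴/(8D³N_a) = (67.8×10³)(3.3⁴)/(8·31.0³·22) = 1.5335 N/mm
N_t = 24; L_s = 3.3·24 = 79.2 mm; δ_solid = L₀ − L_s = 160 − 79.2 = 80.8 mm
δ = F/k = 83.3/1.5335 = 54.32 mm
δ < δ_solid → spring does not go solid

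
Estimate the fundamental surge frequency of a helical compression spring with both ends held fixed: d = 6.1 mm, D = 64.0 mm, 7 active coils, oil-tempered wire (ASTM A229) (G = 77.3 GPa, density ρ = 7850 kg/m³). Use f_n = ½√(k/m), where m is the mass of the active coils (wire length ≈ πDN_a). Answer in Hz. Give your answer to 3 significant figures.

75.1 Hz

k = Gd⁴/(8D³N_a) = (77.3×10³)(6.1⁴)/(8·64.0³·7) = 7.2907 N/mm = 7290.7 N/m
Wire length L = πDN_a = π·64.0·7 = 1407.4 mm
m = ρ·(πd²/4)·L = 7850 × 29.225×10⁻⁶ m² × 1.4074 m = 0.32288 kg
f_n = ½√(k/m) = 0.5·√(7290.7/0.32288) = 0.5·√(22580) = 75.133 Hz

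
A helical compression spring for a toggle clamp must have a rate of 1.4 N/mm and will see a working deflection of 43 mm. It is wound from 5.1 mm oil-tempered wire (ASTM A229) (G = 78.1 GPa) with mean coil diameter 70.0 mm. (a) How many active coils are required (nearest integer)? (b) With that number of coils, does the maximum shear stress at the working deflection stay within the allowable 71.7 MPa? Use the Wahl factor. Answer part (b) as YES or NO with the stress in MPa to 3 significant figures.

(a) 14 coils; (b) NO, τ_max = 87.7 MPa

N_a = Gd⁴/(8D³k) = (78.1×10³)(5.1⁴)/(8·70.0³·1.4) = 13.75 → N_a = 14
Actual rate k = Gd⁴/(8D³·14) = 1.3754 N/mm
Working load F = kδ = 1.3754·43 = 59.141 N
C = 70.0/5.1 = 13.7255; K_W = (4C−1)/(4C−4)+0.615/C = 1.1037
τ_max = K_W·8FD/(πd³) = 1.1037·79.472 = 87.717 MPa
τ_max > 71.7 MPa → exceeds allowable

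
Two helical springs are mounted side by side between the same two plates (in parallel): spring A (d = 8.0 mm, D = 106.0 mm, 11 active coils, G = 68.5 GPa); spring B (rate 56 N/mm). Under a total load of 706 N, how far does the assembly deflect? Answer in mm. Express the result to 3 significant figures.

12.0 mm

k_A = Gd⁴/(8D³N_a) = (68.5×10³)(8.0⁴)/(8·106.0³·11) = 2.677 N/mm
Parallel: k_eq = 2.677 + 56 = 58.677 N/mm
δ = F/k_eq = 706/58.677 = 12.032 mm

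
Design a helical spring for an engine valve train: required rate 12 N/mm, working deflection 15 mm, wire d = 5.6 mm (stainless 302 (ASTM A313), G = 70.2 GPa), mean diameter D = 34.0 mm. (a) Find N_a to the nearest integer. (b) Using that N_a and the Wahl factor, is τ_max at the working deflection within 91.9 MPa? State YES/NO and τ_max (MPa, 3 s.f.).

N_a = Gd⁴/(8D³k) = (70.2×10³)(5.6⁴)/(8·34.0³·12) = 18.3 → N_a = 18
Actual rate k = Gd⁴/(8D³·18) = 12.198 N/mm
Working load F = kδ = 12.198·15 = 182.97 N
C = 34.0/5.6 = 6.0714; K_W = (4C−1)/(4C−4)+0.615/C = 1.2492
τ_max = K_W·8FD/(πd³) = 1.2492·90.206 = 112.68 MPa
τ_max > 91.9 MPa → exceeds allowable

(a) 18 coils; (b) NO, τ_max = 113 MPa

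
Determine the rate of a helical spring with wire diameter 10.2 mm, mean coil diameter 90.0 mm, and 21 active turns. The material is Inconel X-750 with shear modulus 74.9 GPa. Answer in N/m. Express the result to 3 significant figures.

k = Gd⁴/(8D³N_a) = (74.9×10³ × 10.2⁴) / (8 × 90.0³ × 21)
  = 8.10742e+08 / 1.22472e+08 = 6.6198 N/mm = 6619.8 N/m

6620 N/m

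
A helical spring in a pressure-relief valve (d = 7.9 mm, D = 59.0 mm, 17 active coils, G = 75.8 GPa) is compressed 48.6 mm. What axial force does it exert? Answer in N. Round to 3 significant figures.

514 N

k = Gd⁴/(8D³N_a) = (75.8×10³)(7.9⁴)/(8·59.0³·17) = 10.57 N/mm
F = k·δ = 10.57 × 48.6 = 513.71 N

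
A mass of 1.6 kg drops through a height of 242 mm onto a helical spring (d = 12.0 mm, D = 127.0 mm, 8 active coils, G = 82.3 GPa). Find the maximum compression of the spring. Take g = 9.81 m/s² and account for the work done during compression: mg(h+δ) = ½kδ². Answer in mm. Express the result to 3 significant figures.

25.4 mm

k = Gd⁴/(8D³N_a) = (82.3×10³)(12.0⁴)/(8·127.0³·8) = 13.018 N/mm
W = mg = 1.6 × 9.81 = 15.696 N
½kδ² − Wδ − Wh = 0 → δ = (W + √(W² + 2kWh))/k
δ = (15.696 + √(246.36 + 98893.6))/13.018 = (15.696 + 314.86)/13.018 = 25.393 mm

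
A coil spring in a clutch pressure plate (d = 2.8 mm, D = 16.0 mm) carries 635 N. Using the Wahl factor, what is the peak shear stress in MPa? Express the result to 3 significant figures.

1490 MPa

Spring index C = D/d = 16.0/2.8 = 5.7143
K_W = (4C−1)/(4C−4) + 0.615/C = 21.857/18.857 + 0.1076 = 1.2667
τ₀ = 8FD/(πd³) = 8·635·16.0/(π·2.8³) = 81280/68.964 = 1178.6 MPa
τ_max = K·τ₀ = 1.2667 × 1178.6 = 1492.9 MPa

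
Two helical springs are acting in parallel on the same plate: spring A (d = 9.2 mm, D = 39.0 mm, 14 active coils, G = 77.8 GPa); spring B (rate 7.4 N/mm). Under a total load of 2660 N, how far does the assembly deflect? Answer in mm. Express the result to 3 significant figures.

k_A = Gd⁴/(8D³N_a) = (77.8×10³)(9.2⁴)/(8·39.0³·14) = 83.892 N/mm
Parallel: k_eq = 83.892 + 7.4 = 91.292 N/mm
δ = F/k_eq = 2660/91.292 = 29.137 mm

29.1 mm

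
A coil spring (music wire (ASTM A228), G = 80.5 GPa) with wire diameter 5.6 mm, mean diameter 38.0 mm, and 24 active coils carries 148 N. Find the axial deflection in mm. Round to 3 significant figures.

k = Gd⁴/(8D³N_a) = (80.5×10³)(5.6⁴)/(8·38.0³·24) = 7.5144 N/mm
δ = F/k = 148 / 7.5144 = 19.695 mm

19.7 mm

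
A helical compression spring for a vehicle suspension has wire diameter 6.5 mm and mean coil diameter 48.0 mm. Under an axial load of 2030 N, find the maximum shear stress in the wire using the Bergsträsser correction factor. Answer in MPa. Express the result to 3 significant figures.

1070 MPa

Spring index C = D/d = 48.0/6.5 = 7.3846
K_B = (4C+2)/(4C−3) = 31.538/26.538 = 1.1884
τ₀ = 8FD/(πd³) = 8·2030·48.0/(π·6.5³) = 779520/862.76 = 903.52 MPa
τ_max = K·τ₀ = 1.1884 × 903.52 = 1073.7 MPa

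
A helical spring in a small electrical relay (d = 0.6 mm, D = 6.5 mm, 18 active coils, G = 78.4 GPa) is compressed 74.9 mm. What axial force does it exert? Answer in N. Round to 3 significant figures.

19.2 N

k = Gd⁴/(8D³N_a) = (78.4×10³)(0.6⁴)/(8·6.5³·18) = 0.25693 N/mm
F = k·δ = 0.25693 × 74.9 = 19.244 N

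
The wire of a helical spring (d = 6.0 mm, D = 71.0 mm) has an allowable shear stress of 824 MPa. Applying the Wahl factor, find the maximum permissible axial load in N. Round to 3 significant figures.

878 N

C = D/d = 71.0/6.0 = 11.8333
K_W = (4C−1)/(4C−4) + 0.615/C = 46.333/43.333 + 0.0520 = 1.1212
τ_max = K·8FD/(πd³) → F_max = τ_allow·πd³/(8DK)
F_max = 824·π·6.0³/(8·71.0·1.1212) = 5.5915e+05/636.84 = 878.01 N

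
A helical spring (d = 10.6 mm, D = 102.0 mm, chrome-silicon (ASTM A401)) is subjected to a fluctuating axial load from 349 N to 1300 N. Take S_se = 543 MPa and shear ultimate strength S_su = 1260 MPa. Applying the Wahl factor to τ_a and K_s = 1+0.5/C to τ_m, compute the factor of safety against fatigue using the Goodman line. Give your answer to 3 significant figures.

C = D/d = 102.0/10.6 = 9.6226; K_W = (4C−1)/(4C−4)+0.615/C = 1.1509; K_s = 1+0.5/C = 1.0520
F_a = (F_max−F_min)/2 = 475.5 N; F_m = (F_max+F_min)/2 = 824.5 N
τ_a = K_W·8F_aD/(πd³) = 1.1509 × 103.7 = 119.35 MPa
τ_m = K_s·8F_mD/(πd³) = 1.0520 × 179.81 = 189.15 MPa
Goodman: 1/n_f = τ_a/S_se + τ_m/S_su = 119.35/543 + 189.15/1260 = 0.21979 + 0.15012 = 0.36991
n_f = 1/0.36991 = 2.703

2.70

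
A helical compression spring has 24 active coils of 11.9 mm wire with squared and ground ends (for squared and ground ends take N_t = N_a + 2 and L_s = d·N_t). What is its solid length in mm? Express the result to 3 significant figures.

squared and ground ends: N_t = N_a + 2 = 24 + 2 = 26
L_s = d·N_t = 11.9 × 26 = 309.4 mm

309 mm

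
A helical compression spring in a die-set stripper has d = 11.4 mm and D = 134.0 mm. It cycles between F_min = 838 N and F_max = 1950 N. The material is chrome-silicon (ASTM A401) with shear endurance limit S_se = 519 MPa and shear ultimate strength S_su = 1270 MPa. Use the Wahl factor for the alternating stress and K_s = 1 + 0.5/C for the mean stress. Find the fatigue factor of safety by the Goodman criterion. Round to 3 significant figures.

C = D/d = 134.0/11.4 = 11.7544; K_W = (4C−1)/(4C−4)+0.615/C = 1.1221; K_s = 1+0.5/C = 1.0425
F_a = (F_max−F_min)/2 = 556 N; F_m = (F_max+F_min)/2 = 1394 N
τ_a = K_W·8F_aD/(πd³) = 1.1221 × 128.06 = 143.69 MPa
τ_m = K_s·8F_mD/(πd³) = 1.0425 × 321.07 = 334.72 MPa
Goodman: 1/n_f = τ_a/S_se + τ_m/S_su = 143.69/519 + 334.72/1270 = 0.27686 + 0.26356 = 0.54042
n_f = 1/0.54042 = 1.85

1.85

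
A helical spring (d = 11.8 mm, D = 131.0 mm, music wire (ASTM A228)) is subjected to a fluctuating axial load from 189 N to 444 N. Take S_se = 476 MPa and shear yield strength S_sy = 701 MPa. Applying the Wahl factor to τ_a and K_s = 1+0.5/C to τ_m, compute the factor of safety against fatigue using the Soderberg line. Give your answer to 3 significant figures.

C = D/d = 131.0/11.8 = 11.1017; K_W = (4C−1)/(4C−4)+0.615/C = 1.1296; K_s = 1+0.5/C = 1.0450
F_a = (F_max−F_min)/2 = 127.5 N; F_m = (F_max+F_min)/2 = 316.5 N
τ_a = K_W·8F_aD/(πd³) = 1.1296 × 25.887 = 29.243 MPa
τ_m = K_s·8F_mD/(πd³) = 1.0450 × 64.26 = 67.154 MPa
Soderberg: 1/n_f = τ_a/S_se + τ_m/S_sy = 29.243/476 + 67.154/701 = 0.06143 + 0.09580 = 0.15723
n_f = 1/0.15723 = 6.36

6.36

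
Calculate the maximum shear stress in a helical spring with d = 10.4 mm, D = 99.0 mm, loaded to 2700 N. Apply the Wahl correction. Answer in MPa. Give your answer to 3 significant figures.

Spring index C = D/d = 99.0/10.4 = 9.5192
K_W = (4C−1)/(4C−4) + 0.615/C = 37.077/34.077 + 0.0646 = 1.1526
τ₀ = 8FD/(πd³) = 8·2700·99.0/(π·10.4³) = 2.1384e+06/3533.9 = 605.12 MPa
τ_max = K·τ₀ = 1.1526 × 605.12 = 697.48 MPa

697 MPa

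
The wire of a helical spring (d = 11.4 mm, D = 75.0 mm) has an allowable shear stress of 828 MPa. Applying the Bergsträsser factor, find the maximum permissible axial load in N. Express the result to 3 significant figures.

C = D/d = 75.0/11.4 = 6.5789
K_B = (4C+2)/(4C−3) = 28.316/23.316 = 1.2144
τ_max = K·8FD/(πd³) → F_max = τ_allow·πd³/(8DK)
F_max = 828·π·11.4³/(8·75.0·1.2144) = 3.8538e+06/728.67 = 5288.9 N

5290 N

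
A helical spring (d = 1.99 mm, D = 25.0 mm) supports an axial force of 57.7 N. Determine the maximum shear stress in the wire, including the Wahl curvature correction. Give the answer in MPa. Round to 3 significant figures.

Spring index C = D/d = 25.0/1.99 = 12.5628
K_W = (4C−1)/(4C−4) + 0.615/C = 49.251/46.251 + 0.0490 = 1.1138
τ₀ = 8FD/(πd³) = 8·57.7·25.0/(π·1.99³) = 11540/24.758 = 466.12 MPa
τ_max = K·τ₀ = 1.1138 × 466.12 = 519.17 MPa

519 MPa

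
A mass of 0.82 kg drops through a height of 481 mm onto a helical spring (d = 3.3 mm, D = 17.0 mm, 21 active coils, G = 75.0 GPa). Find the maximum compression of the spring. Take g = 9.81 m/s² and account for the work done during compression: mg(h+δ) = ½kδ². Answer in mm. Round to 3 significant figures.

k = Gd⁴/(8D³N_a) = (75.0×10³)(3.3⁴)/(8·17.0³·21) = 10.776 N/mm
W = mg = 0.82 × 9.81 = 8.0442 N
½kδ² − Wδ − Wh = 0 → δ = (W + √(W² + 2kWh))/k
δ = (8.0442 + √(64.709 + 83390.9))/10.776 = (8.0442 + 288.89)/10.776 = 27.555 mm

27.6 mm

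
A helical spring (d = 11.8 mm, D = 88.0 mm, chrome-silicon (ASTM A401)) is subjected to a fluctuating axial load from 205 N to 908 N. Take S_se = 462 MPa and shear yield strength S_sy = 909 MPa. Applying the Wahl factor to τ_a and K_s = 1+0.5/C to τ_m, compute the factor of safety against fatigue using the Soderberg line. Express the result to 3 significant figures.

4.68

C = D/d = 88.0/11.8 = 7.4576; K_W = (4C−1)/(4C−4)+0.615/C = 1.1986; K_s = 1+0.5/C = 1.0670
F_a = (F_max−F_min)/2 = 351.5 N; F_m = (F_max+F_min)/2 = 556.5 N
τ_a = K_W·8F_aD/(πd³) = 1.1986 × 47.94 = 57.462 MPa
τ_m = K_s·8F_mD/(πd³) = 1.0670 × 75.9 = 80.989 MPa
Soderberg: 1/n_f = τ_a/S_se + τ_m/S_sy = 57.462/462 + 80.989/909 = 0.12438 + 0.08910 = 0.21347
n_f = 1/0.21347 = 4.684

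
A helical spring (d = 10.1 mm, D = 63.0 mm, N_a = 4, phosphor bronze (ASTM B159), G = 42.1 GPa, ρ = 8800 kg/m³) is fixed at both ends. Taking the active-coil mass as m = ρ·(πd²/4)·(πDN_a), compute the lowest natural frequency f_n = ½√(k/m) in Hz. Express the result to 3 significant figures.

k = Gd⁴/(8D³N_a) = (42.1×10³)(10.1⁴)/(8·63.0³·4) = 54.751 N/mm = 54751 N/m
Wire length L = πDN_a = π·63.0·4 = 791.68 mm
m = ρ·(πd²/4)·L = 8800 × 80.118×10⁻⁶ m² × 0.79168 m = 0.55817 kg
f_n = ½√(k/m) = 0.5·√(54751/0.55817) = 0.5·√(98091) = 156.6 Hz

157 Hz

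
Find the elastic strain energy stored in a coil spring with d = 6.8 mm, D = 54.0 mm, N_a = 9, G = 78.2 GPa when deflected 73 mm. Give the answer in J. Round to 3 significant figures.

39.3 J

k = Gd⁴/(8D³N_a) = (78.2×10³)(6.8⁴)/(8·54.0³·9) = 14.748 N/mm
U = ½kδ² = 0.5 × 14.748 × 73² = 39296 N·mm = 39.296 J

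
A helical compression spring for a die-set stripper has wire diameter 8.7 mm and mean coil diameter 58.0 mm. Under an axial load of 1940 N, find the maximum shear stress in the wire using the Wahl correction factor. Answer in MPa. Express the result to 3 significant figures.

Spring index C = D/d = 58.0/8.7 = 6.6667
K_W = (4C−1)/(4C−4) + 0.615/C = 25.667/22.667 + 0.0922 = 1.2246
τ₀ = 8FD/(πd³) = 8·1940·58.0/(π·8.7³) = 900160/2068.7 = 435.12 MPa
τ_max = K·τ₀ = 1.2246 × 435.12 = 532.85 MPa

533 MPa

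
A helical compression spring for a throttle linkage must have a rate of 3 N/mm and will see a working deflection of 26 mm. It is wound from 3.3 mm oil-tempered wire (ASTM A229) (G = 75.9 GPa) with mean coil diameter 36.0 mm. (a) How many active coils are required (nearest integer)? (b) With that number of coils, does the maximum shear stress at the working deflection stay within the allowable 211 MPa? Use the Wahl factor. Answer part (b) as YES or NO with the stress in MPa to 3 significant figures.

N_a = Gd⁴/(8D³k) = (75.9×10³)(3.3⁴)/(8·36.0³·3) = 8.039 → N_a = 8
Actual rate k = Gd⁴/(8D³·8) = 3.0145 N/mm
Working load F = kδ = 3.0145·26 = 78.376 N
C = 36.0/3.3 = 10.9091; K_W = (4C−1)/(4C−4)+0.615/C = 1.1321
τ_max = K_W·8FD/(πd³) = 1.1321·199.93 = 226.34 MPa
τ_max > 211 MPa → exceeds allowable

(a) 8 coils; (b) NO, τ_max = 226 MPa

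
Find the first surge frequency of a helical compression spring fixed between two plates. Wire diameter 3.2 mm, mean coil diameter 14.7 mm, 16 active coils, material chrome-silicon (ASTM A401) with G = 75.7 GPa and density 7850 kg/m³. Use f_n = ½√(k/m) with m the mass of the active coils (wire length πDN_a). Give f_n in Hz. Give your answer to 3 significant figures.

k = Gd⁴/(8D³N_a) = (75.7×10³)(3.2⁴)/(8·14.7³·16) = 19.522 N/mm = 19522 N/m
Wire length L = πDN_a = π·14.7·16 = 738.9 mm
m = ρ·(πd²/4)·L = 7850 × 8.0425×10⁻⁶ m² × 0.7389 m = 0.046649 kg
f_n = ½√(k/m) = 0.5·√(19522/0.046649) = 0.5·√(4.1849e+05) = 323.45 Hz

323 Hz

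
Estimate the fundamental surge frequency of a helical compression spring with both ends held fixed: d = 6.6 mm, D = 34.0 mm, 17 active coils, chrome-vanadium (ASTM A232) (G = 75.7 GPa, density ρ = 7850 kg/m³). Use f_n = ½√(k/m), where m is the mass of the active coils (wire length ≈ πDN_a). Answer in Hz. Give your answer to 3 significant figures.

117 Hz

k = Gd⁴/(8D³N_a) = (75.7×10³)(6.6⁴)/(8·34.0³·17) = 26.872 N/mm = 26872 N/m
Wire length L = πDN_a = π·34.0·17 = 1815.8 mm
m = ρ·(πd²/4)·L = 7850 × 34.212×10⁻⁶ m² × 1.8158 m = 0.48767 kg
f_n = ½√(k/m) = 0.5·√(26872/0.48767) = 0.5·√(55102) = 117.37 Hz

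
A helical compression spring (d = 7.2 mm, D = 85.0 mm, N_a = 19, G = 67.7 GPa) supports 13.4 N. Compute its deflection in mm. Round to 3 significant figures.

k = Gd⁴/(8D³N_a) = (67.7×10³)(7.2⁴)/(8·85.0³·19) = 1.949 N/mm
δ = F/k = 13.4 / 1.949 = 6.8752 mm

6.88 mm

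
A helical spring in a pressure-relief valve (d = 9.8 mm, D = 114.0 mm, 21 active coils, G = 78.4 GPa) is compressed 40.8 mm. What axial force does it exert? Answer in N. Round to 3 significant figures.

k = Gd⁴/(8D³N_a) = (78.4×10³)(9.8⁴)/(8·114.0³·21) = 2.9053 N/mm
F = k·δ = 2.9053 × 40.8 = 118.54 N

119 N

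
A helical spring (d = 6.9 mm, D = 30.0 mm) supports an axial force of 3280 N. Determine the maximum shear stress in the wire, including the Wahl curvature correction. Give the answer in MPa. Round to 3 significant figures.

Spring index C = D/d = 30.0/6.9 = 4.3478
K_W = (4C−1)/(4C−4) + 0.615/C = 16.391/13.391 + 0.1414 = 1.3655
τ₀ = 8FD/(πd³) = 8·3280·30.0/(π·6.9³) = 787200/1032 = 762.76 MPa
τ_max = K·τ₀ = 1.3655 × 762.76 = 1041.5 MPa

1040 MPa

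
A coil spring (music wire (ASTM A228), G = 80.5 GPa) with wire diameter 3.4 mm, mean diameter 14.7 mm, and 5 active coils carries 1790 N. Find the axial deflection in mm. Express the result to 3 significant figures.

k = Gd⁴/(8D³N_a) = (80.5×10³)(3.4⁴)/(8·14.7³·5) = 84.664 N/mm
δ = F/k = 1790 / 84.664 = 21.142 mm

21.1 mm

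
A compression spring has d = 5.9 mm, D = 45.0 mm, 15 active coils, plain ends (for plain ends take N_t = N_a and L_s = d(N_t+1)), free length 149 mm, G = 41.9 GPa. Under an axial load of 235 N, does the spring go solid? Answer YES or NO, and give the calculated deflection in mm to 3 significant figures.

k = Gd⁴/(8D³N_a) = (41.9×10³)(5.9⁴)/(8·45.0³·15) = 4.643 N/mm
N_t = 15; L_s = 5.9·16 = 94.4 mm; δ_solid = L₀ − L_s = 149 − 94.4 = 54.6 mm
δ = F/k = 235/4.643 = 50.613 mm
δ < δ_solid → spring does not go solid

NO, δ = 50.6 mm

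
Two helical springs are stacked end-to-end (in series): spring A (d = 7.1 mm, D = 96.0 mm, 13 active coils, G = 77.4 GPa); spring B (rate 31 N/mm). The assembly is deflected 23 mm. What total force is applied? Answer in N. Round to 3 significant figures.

46.0 N

k_A = Gd⁴/(8D³N_a) = (77.4×10³)(7.1⁴)/(8·96.0³·13) = 2.1376 N/mm
Series: 1/k_eq = 1/2.1376 + 1/31 = 0.50007; k_eq = 1.9997 N/mm
F = k_eq·δ = 1.9997·23 = 45.993 N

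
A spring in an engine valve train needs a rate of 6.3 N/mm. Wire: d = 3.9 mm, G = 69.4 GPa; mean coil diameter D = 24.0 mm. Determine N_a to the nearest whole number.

N_a = Gd⁴/(8D³k) = (69.4×10³ × 3.9⁴)/(8 × 24.0³ × 6.3)
    = 1.60553e+07 / 696730 = 23.04 → 23 coils

23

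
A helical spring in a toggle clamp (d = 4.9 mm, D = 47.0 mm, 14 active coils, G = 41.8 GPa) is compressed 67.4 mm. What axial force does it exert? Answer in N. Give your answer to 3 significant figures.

k = Gd⁴/(8D³N_a) = (41.8×10³)(4.9⁴)/(8·47.0³·14) = 2.0723 N/mm
F = k·δ = 2.0723 × 67.4 = 139.67 N

140 N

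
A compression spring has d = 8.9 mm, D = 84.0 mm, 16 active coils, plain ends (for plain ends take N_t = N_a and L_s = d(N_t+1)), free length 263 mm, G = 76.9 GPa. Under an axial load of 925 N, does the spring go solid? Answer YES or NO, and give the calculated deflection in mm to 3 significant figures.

k = Gd⁴/(8D³N_a) = (76.9×10³)(8.9⁴)/(8·84.0³·16) = 6.3597 N/mm
N_t = 16; L_s = 8.9·17 = 151.3 mm; δ_solid = L₀ − L_s = 263 − 151.3 = 111.7 mm
δ = F/k = 925/6.3597 = 145.45 mm
δ ≥ δ_solid → spring goes solid

YES, δ = 145 mm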